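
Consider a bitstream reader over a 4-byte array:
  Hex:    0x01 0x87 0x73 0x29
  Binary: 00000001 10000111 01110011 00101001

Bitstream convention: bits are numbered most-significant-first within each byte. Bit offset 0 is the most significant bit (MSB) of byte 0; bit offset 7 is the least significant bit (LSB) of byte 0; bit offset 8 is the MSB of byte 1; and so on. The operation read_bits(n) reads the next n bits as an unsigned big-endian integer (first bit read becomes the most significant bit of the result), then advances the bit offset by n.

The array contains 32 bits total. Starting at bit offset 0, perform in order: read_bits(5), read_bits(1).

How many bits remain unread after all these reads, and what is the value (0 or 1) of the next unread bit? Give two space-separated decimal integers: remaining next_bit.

Answer: 26 0

Derivation:
Read 1: bits[0:5] width=5 -> value=0 (bin 00000); offset now 5 = byte 0 bit 5; 27 bits remain
Read 2: bits[5:6] width=1 -> value=0 (bin 0); offset now 6 = byte 0 bit 6; 26 bits remain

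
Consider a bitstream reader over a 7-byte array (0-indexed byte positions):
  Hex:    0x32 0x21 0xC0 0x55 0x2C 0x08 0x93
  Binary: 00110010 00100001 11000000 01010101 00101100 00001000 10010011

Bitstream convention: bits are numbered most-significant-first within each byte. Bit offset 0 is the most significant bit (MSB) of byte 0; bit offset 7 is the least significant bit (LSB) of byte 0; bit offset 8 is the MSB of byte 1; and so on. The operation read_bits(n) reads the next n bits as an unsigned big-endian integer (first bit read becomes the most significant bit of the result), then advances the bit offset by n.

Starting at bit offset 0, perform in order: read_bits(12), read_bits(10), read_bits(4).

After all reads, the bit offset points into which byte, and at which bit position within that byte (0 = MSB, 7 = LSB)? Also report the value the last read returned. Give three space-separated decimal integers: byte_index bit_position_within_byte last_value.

Read 1: bits[0:12] width=12 -> value=802 (bin 001100100010); offset now 12 = byte 1 bit 4; 44 bits remain
Read 2: bits[12:22] width=10 -> value=112 (bin 0001110000); offset now 22 = byte 2 bit 6; 34 bits remain
Read 3: bits[22:26] width=4 -> value=1 (bin 0001); offset now 26 = byte 3 bit 2; 30 bits remain

Answer: 3 2 1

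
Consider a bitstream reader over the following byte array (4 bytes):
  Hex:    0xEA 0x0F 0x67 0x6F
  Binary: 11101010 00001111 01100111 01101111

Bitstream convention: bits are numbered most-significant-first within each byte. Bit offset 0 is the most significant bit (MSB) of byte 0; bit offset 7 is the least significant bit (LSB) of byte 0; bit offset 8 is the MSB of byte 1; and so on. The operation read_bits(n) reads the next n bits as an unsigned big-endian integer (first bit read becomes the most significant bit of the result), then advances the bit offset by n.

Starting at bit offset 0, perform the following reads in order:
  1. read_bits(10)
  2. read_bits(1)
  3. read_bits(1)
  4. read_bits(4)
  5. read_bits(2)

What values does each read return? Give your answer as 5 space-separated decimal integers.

Read 1: bits[0:10] width=10 -> value=936 (bin 1110101000); offset now 10 = byte 1 bit 2; 22 bits remain
Read 2: bits[10:11] width=1 -> value=0 (bin 0); offset now 11 = byte 1 bit 3; 21 bits remain
Read 3: bits[11:12] width=1 -> value=0 (bin 0); offset now 12 = byte 1 bit 4; 20 bits remain
Read 4: bits[12:16] width=4 -> value=15 (bin 1111); offset now 16 = byte 2 bit 0; 16 bits remain
Read 5: bits[16:18] width=2 -> value=1 (bin 01); offset now 18 = byte 2 bit 2; 14 bits remain

Answer: 936 0 0 15 1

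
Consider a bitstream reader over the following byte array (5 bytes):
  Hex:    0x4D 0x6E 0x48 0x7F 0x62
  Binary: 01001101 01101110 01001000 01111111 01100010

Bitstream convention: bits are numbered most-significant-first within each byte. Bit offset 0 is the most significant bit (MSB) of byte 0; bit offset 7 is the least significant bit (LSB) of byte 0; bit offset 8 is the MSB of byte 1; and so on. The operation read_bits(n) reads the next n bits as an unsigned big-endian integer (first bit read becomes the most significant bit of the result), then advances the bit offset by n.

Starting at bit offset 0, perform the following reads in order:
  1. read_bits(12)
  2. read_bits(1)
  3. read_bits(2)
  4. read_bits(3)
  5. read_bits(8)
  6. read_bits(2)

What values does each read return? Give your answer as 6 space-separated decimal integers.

Read 1: bits[0:12] width=12 -> value=1238 (bin 010011010110); offset now 12 = byte 1 bit 4; 28 bits remain
Read 2: bits[12:13] width=1 -> value=1 (bin 1); offset now 13 = byte 1 bit 5; 27 bits remain
Read 3: bits[13:15] width=2 -> value=3 (bin 11); offset now 15 = byte 1 bit 7; 25 bits remain
Read 4: bits[15:18] width=3 -> value=1 (bin 001); offset now 18 = byte 2 bit 2; 22 bits remain
Read 5: bits[18:26] width=8 -> value=33 (bin 00100001); offset now 26 = byte 3 bit 2; 14 bits remain
Read 6: bits[26:28] width=2 -> value=3 (bin 11); offset now 28 = byte 3 bit 4; 12 bits remain

Answer: 1238 1 3 1 33 3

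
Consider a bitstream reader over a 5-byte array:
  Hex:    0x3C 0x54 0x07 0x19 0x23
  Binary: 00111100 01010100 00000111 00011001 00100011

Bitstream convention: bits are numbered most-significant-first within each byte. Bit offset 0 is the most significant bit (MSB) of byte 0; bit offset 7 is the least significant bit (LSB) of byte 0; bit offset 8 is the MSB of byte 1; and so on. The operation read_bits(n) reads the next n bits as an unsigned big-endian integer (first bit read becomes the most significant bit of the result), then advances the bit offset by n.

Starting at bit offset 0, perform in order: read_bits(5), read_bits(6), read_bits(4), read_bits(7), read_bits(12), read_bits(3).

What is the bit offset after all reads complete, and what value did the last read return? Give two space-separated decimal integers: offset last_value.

Answer: 37 4

Derivation:
Read 1: bits[0:5] width=5 -> value=7 (bin 00111); offset now 5 = byte 0 bit 5; 35 bits remain
Read 2: bits[5:11] width=6 -> value=34 (bin 100010); offset now 11 = byte 1 bit 3; 29 bits remain
Read 3: bits[11:15] width=4 -> value=10 (bin 1010); offset now 15 = byte 1 bit 7; 25 bits remain
Read 4: bits[15:22] width=7 -> value=1 (bin 0000001); offset now 22 = byte 2 bit 6; 18 bits remain
Read 5: bits[22:34] width=12 -> value=3172 (bin 110001100100); offset now 34 = byte 4 bit 2; 6 bits remain
Read 6: bits[34:37] width=3 -> value=4 (bin 100); offset now 37 = byte 4 bit 5; 3 bits remain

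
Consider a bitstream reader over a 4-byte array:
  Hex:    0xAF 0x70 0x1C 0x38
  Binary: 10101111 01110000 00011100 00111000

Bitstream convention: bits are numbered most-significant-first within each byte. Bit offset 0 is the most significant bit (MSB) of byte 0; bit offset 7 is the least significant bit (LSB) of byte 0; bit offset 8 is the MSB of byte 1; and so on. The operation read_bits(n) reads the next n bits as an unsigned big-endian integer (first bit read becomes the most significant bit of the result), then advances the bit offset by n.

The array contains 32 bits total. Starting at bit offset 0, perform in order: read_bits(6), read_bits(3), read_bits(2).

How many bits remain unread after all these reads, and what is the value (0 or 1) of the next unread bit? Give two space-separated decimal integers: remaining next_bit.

Answer: 21 1

Derivation:
Read 1: bits[0:6] width=6 -> value=43 (bin 101011); offset now 6 = byte 0 bit 6; 26 bits remain
Read 2: bits[6:9] width=3 -> value=6 (bin 110); offset now 9 = byte 1 bit 1; 23 bits remain
Read 3: bits[9:11] width=2 -> value=3 (bin 11); offset now 11 = byte 1 bit 3; 21 bits remain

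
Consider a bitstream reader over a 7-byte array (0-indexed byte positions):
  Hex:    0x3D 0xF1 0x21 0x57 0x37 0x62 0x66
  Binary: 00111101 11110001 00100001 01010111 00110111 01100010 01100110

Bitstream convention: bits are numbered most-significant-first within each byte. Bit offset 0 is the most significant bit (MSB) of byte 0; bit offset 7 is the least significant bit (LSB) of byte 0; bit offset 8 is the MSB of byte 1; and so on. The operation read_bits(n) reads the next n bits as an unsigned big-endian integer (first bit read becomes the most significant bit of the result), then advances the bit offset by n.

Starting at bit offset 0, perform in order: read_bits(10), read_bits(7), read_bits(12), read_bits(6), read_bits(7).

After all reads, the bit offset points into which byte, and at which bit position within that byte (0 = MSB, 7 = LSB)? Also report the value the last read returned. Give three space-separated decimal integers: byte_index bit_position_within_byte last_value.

Answer: 5 2 93

Derivation:
Read 1: bits[0:10] width=10 -> value=247 (bin 0011110111); offset now 10 = byte 1 bit 2; 46 bits remain
Read 2: bits[10:17] width=7 -> value=98 (bin 1100010); offset now 17 = byte 2 bit 1; 39 bits remain
Read 3: bits[17:29] width=12 -> value=1066 (bin 010000101010); offset now 29 = byte 3 bit 5; 27 bits remain
Read 4: bits[29:35] width=6 -> value=57 (bin 111001); offset now 35 = byte 4 bit 3; 21 bits remain
Read 5: bits[35:42] width=7 -> value=93 (bin 1011101); offset now 42 = byte 5 bit 2; 14 bits remain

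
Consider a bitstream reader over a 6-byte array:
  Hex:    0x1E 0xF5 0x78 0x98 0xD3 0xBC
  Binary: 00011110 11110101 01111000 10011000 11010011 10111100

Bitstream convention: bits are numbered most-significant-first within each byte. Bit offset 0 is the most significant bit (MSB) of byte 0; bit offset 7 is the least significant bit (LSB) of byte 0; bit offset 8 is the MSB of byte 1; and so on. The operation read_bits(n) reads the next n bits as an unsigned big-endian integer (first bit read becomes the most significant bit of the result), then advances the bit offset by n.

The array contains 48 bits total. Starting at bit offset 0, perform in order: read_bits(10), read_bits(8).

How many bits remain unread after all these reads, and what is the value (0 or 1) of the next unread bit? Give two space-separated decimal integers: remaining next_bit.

Read 1: bits[0:10] width=10 -> value=123 (bin 0001111011); offset now 10 = byte 1 bit 2; 38 bits remain
Read 2: bits[10:18] width=8 -> value=213 (bin 11010101); offset now 18 = byte 2 bit 2; 30 bits remain

Answer: 30 1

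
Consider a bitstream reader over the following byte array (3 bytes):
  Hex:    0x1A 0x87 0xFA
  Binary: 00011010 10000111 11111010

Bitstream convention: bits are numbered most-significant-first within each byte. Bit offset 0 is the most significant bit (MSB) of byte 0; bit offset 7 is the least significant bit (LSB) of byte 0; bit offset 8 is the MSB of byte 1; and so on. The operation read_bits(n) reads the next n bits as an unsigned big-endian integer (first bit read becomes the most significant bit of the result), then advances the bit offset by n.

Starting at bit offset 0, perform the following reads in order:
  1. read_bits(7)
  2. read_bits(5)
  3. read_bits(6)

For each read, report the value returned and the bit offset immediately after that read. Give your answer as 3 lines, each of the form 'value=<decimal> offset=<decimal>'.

Read 1: bits[0:7] width=7 -> value=13 (bin 0001101); offset now 7 = byte 0 bit 7; 17 bits remain
Read 2: bits[7:12] width=5 -> value=8 (bin 01000); offset now 12 = byte 1 bit 4; 12 bits remain
Read 3: bits[12:18] width=6 -> value=31 (bin 011111); offset now 18 = byte 2 bit 2; 6 bits remain

Answer: value=13 offset=7
value=8 offset=12
value=31 offset=18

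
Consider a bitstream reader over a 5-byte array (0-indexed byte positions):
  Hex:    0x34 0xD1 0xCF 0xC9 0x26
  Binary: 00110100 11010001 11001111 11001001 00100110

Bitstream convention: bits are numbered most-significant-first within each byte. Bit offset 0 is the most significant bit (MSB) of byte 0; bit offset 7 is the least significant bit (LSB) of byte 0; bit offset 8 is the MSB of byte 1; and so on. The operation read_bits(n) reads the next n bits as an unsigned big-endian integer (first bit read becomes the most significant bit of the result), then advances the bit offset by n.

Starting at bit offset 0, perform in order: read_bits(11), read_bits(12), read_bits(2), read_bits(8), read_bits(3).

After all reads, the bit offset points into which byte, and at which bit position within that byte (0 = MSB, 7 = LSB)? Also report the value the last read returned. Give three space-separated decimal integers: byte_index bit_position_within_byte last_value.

Read 1: bits[0:11] width=11 -> value=422 (bin 00110100110); offset now 11 = byte 1 bit 3; 29 bits remain
Read 2: bits[11:23] width=12 -> value=2279 (bin 100011100111); offset now 23 = byte 2 bit 7; 17 bits remain
Read 3: bits[23:25] width=2 -> value=3 (bin 11); offset now 25 = byte 3 bit 1; 15 bits remain
Read 4: bits[25:33] width=8 -> value=146 (bin 10010010); offset now 33 = byte 4 bit 1; 7 bits remain
Read 5: bits[33:36] width=3 -> value=2 (bin 010); offset now 36 = byte 4 bit 4; 4 bits remain

Answer: 4 4 2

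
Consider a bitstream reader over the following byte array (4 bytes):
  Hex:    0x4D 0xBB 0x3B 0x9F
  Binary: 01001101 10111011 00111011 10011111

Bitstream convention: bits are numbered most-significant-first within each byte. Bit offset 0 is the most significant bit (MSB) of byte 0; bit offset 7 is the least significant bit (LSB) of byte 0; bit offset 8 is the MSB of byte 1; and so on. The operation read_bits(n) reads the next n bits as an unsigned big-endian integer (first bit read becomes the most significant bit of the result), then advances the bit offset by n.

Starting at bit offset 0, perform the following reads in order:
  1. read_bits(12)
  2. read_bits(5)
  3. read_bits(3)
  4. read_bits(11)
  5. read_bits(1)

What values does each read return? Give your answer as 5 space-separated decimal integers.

Read 1: bits[0:12] width=12 -> value=1243 (bin 010011011011); offset now 12 = byte 1 bit 4; 20 bits remain
Read 2: bits[12:17] width=5 -> value=22 (bin 10110); offset now 17 = byte 2 bit 1; 15 bits remain
Read 3: bits[17:20] width=3 -> value=3 (bin 011); offset now 20 = byte 2 bit 4; 12 bits remain
Read 4: bits[20:31] width=11 -> value=1487 (bin 10111001111); offset now 31 = byte 3 bit 7; 1 bits remain
Read 5: bits[31:32] width=1 -> value=1 (bin 1); offset now 32 = byte 4 bit 0; 0 bits remain

Answer: 1243 22 3 1487 1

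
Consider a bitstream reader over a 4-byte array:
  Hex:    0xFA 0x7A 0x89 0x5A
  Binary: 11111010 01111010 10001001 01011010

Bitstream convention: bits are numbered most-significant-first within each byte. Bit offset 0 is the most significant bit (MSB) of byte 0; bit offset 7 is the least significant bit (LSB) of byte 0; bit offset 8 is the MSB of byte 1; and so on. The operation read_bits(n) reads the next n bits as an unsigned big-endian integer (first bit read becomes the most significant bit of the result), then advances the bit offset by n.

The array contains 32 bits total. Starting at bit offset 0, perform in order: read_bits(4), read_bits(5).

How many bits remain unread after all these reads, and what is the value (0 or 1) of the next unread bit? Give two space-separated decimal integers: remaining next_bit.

Answer: 23 1

Derivation:
Read 1: bits[0:4] width=4 -> value=15 (bin 1111); offset now 4 = byte 0 bit 4; 28 bits remain
Read 2: bits[4:9] width=5 -> value=20 (bin 10100); offset now 9 = byte 1 bit 1; 23 bits remain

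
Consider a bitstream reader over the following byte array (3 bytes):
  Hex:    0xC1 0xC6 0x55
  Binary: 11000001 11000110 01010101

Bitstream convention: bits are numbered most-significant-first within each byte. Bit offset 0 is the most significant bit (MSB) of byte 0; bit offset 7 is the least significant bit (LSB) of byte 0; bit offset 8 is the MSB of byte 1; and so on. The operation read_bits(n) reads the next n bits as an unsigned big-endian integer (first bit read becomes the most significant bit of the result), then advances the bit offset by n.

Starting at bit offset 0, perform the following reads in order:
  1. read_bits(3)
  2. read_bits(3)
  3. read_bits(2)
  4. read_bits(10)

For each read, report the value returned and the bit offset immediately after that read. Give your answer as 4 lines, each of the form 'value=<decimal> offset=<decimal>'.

Answer: value=6 offset=3
value=0 offset=6
value=1 offset=8
value=793 offset=18

Derivation:
Read 1: bits[0:3] width=3 -> value=6 (bin 110); offset now 3 = byte 0 bit 3; 21 bits remain
Read 2: bits[3:6] width=3 -> value=0 (bin 000); offset now 6 = byte 0 bit 6; 18 bits remain
Read 3: bits[6:8] width=2 -> value=1 (bin 01); offset now 8 = byte 1 bit 0; 16 bits remain
Read 4: bits[8:18] width=10 -> value=793 (bin 1100011001); offset now 18 = byte 2 bit 2; 6 bits remain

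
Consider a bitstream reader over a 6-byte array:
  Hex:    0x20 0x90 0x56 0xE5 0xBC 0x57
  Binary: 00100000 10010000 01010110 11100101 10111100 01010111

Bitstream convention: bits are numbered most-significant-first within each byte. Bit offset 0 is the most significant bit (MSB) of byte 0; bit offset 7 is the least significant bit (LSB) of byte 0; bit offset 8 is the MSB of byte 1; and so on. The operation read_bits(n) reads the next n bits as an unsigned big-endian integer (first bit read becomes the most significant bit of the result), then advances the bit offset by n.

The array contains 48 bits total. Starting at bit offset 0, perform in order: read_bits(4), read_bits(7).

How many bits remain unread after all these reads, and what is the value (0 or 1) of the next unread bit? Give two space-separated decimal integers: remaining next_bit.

Answer: 37 1

Derivation:
Read 1: bits[0:4] width=4 -> value=2 (bin 0010); offset now 4 = byte 0 bit 4; 44 bits remain
Read 2: bits[4:11] width=7 -> value=4 (bin 0000100); offset now 11 = byte 1 bit 3; 37 bits remain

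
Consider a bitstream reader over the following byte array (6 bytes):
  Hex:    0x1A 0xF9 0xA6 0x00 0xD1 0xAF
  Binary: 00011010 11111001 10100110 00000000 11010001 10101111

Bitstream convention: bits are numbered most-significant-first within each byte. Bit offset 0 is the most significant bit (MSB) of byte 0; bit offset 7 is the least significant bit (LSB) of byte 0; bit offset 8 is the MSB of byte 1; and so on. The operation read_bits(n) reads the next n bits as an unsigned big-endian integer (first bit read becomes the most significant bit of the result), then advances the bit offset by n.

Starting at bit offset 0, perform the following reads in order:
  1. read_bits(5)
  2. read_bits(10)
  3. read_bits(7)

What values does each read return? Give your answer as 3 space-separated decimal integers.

Answer: 3 380 105

Derivation:
Read 1: bits[0:5] width=5 -> value=3 (bin 00011); offset now 5 = byte 0 bit 5; 43 bits remain
Read 2: bits[5:15] width=10 -> value=380 (bin 0101111100); offset now 15 = byte 1 bit 7; 33 bits remain
Read 3: bits[15:22] width=7 -> value=105 (bin 1101001); offset now 22 = byte 2 bit 6; 26 bits remain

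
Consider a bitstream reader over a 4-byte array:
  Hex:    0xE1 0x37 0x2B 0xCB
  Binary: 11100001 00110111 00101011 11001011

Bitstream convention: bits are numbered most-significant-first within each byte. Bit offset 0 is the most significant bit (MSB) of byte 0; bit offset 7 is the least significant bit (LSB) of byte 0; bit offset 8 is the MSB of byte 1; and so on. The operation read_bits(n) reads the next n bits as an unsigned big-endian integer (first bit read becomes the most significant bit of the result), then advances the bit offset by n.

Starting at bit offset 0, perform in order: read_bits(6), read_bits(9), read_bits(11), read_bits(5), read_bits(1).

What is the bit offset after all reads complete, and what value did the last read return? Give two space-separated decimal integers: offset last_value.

Read 1: bits[0:6] width=6 -> value=56 (bin 111000); offset now 6 = byte 0 bit 6; 26 bits remain
Read 2: bits[6:15] width=9 -> value=155 (bin 010011011); offset now 15 = byte 1 bit 7; 17 bits remain
Read 3: bits[15:26] width=11 -> value=1199 (bin 10010101111); offset now 26 = byte 3 bit 2; 6 bits remain
Read 4: bits[26:31] width=5 -> value=5 (bin 00101); offset now 31 = byte 3 bit 7; 1 bits remain
Read 5: bits[31:32] width=1 -> value=1 (bin 1); offset now 32 = byte 4 bit 0; 0 bits remain

Answer: 32 1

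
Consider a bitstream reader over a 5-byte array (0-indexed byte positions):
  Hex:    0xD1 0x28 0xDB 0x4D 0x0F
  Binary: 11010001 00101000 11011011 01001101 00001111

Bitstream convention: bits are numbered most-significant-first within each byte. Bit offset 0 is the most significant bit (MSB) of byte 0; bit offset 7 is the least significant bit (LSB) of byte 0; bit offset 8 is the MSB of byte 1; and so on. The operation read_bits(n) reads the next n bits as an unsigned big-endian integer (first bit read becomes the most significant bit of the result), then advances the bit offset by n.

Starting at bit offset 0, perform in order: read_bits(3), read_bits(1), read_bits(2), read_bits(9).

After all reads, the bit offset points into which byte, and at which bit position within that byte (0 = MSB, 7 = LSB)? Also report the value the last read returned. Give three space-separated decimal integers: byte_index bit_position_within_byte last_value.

Answer: 1 7 148

Derivation:
Read 1: bits[0:3] width=3 -> value=6 (bin 110); offset now 3 = byte 0 bit 3; 37 bits remain
Read 2: bits[3:4] width=1 -> value=1 (bin 1); offset now 4 = byte 0 bit 4; 36 bits remain
Read 3: bits[4:6] width=2 -> value=0 (bin 00); offset now 6 = byte 0 bit 6; 34 bits remain
Read 4: bits[6:15] width=9 -> value=148 (bin 010010100); offset now 15 = byte 1 bit 7; 25 bits remain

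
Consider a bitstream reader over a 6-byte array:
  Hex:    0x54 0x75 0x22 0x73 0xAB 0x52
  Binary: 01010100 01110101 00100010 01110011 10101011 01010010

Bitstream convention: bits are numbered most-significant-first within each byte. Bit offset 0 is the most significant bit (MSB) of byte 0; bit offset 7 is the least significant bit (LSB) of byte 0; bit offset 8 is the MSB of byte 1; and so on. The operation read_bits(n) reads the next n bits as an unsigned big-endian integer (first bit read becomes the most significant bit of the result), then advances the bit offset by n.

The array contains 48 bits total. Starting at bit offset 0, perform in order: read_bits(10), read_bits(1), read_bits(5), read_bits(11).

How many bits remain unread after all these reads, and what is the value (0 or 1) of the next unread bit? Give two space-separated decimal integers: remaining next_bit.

Read 1: bits[0:10] width=10 -> value=337 (bin 0101010001); offset now 10 = byte 1 bit 2; 38 bits remain
Read 2: bits[10:11] width=1 -> value=1 (bin 1); offset now 11 = byte 1 bit 3; 37 bits remain
Read 3: bits[11:16] width=5 -> value=21 (bin 10101); offset now 16 = byte 2 bit 0; 32 bits remain
Read 4: bits[16:27] width=11 -> value=275 (bin 00100010011); offset now 27 = byte 3 bit 3; 21 bits remain

Answer: 21 1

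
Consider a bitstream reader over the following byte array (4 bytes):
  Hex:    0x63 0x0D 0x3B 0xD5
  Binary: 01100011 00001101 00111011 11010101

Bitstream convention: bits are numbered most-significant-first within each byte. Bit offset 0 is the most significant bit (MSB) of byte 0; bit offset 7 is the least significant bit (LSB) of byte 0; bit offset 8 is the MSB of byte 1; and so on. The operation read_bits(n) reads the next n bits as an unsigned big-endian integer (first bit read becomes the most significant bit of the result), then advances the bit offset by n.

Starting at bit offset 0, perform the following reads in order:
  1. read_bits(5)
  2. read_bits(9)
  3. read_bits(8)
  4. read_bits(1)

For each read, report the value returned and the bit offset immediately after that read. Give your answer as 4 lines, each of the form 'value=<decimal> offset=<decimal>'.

Read 1: bits[0:5] width=5 -> value=12 (bin 01100); offset now 5 = byte 0 bit 5; 27 bits remain
Read 2: bits[5:14] width=9 -> value=195 (bin 011000011); offset now 14 = byte 1 bit 6; 18 bits remain
Read 3: bits[14:22] width=8 -> value=78 (bin 01001110); offset now 22 = byte 2 bit 6; 10 bits remain
Read 4: bits[22:23] width=1 -> value=1 (bin 1); offset now 23 = byte 2 bit 7; 9 bits remain

Answer: value=12 offset=5
value=195 offset=14
value=78 offset=22
value=1 offset=23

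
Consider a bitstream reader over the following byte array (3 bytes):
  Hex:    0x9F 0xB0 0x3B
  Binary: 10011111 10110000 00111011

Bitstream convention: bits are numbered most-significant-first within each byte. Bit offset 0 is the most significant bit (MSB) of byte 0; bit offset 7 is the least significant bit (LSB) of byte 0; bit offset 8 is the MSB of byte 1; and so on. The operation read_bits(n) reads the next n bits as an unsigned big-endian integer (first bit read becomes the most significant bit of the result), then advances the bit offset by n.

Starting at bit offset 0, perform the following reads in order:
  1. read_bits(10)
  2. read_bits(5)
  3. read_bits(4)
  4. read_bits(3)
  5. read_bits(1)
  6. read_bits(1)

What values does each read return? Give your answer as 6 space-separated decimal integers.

Answer: 638 24 1 6 1 1

Derivation:
Read 1: bits[0:10] width=10 -> value=638 (bin 1001111110); offset now 10 = byte 1 bit 2; 14 bits remain
Read 2: bits[10:15] width=5 -> value=24 (bin 11000); offset now 15 = byte 1 bit 7; 9 bits remain
Read 3: bits[15:19] width=4 -> value=1 (bin 0001); offset now 19 = byte 2 bit 3; 5 bits remain
Read 4: bits[19:22] width=3 -> value=6 (bin 110); offset now 22 = byte 2 bit 6; 2 bits remain
Read 5: bits[22:23] width=1 -> value=1 (bin 1); offset now 23 = byte 2 bit 7; 1 bits remain
Read 6: bits[23:24] width=1 -> value=1 (bin 1); offset now 24 = byte 3 bit 0; 0 bits remain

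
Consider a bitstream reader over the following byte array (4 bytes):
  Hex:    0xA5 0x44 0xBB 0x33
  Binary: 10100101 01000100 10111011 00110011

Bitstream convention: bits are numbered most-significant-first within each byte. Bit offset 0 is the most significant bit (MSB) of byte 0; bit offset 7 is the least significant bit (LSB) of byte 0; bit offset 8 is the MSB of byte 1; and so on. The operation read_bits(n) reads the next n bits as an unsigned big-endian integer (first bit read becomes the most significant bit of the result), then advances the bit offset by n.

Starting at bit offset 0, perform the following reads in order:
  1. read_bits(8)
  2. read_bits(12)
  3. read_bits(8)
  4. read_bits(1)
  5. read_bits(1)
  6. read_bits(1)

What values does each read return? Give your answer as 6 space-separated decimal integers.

Answer: 165 1099 179 0 0 1

Derivation:
Read 1: bits[0:8] width=8 -> value=165 (bin 10100101); offset now 8 = byte 1 bit 0; 24 bits remain
Read 2: bits[8:20] width=12 -> value=1099 (bin 010001001011); offset now 20 = byte 2 bit 4; 12 bits remain
Read 3: bits[20:28] width=8 -> value=179 (bin 10110011); offset now 28 = byte 3 bit 4; 4 bits remain
Read 4: bits[28:29] width=1 -> value=0 (bin 0); offset now 29 = byte 3 bit 5; 3 bits remain
Read 5: bits[29:30] width=1 -> value=0 (bin 0); offset now 30 = byte 3 bit 6; 2 bits remain
Read 6: bits[30:31] width=1 -> value=1 (bin 1); offset now 31 = byte 3 bit 7; 1 bits remain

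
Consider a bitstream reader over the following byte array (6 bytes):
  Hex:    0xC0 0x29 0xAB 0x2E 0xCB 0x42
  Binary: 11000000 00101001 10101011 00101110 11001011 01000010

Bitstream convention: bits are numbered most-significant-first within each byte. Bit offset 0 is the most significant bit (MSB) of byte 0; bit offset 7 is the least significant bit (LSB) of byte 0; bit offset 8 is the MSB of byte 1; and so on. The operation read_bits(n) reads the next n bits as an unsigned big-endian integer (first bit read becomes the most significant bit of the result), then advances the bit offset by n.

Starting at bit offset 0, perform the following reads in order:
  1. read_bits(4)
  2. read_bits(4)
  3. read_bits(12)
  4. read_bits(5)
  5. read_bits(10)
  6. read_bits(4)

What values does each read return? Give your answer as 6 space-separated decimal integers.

Read 1: bits[0:4] width=4 -> value=12 (bin 1100); offset now 4 = byte 0 bit 4; 44 bits remain
Read 2: bits[4:8] width=4 -> value=0 (bin 0000); offset now 8 = byte 1 bit 0; 40 bits remain
Read 3: bits[8:20] width=12 -> value=666 (bin 001010011010); offset now 20 = byte 2 bit 4; 28 bits remain
Read 4: bits[20:25] width=5 -> value=22 (bin 10110); offset now 25 = byte 3 bit 1; 23 bits remain
Read 5: bits[25:35] width=10 -> value=374 (bin 0101110110); offset now 35 = byte 4 bit 3; 13 bits remain
Read 6: bits[35:39] width=4 -> value=5 (bin 0101); offset now 39 = byte 4 bit 7; 9 bits remain

Answer: 12 0 666 22 374 5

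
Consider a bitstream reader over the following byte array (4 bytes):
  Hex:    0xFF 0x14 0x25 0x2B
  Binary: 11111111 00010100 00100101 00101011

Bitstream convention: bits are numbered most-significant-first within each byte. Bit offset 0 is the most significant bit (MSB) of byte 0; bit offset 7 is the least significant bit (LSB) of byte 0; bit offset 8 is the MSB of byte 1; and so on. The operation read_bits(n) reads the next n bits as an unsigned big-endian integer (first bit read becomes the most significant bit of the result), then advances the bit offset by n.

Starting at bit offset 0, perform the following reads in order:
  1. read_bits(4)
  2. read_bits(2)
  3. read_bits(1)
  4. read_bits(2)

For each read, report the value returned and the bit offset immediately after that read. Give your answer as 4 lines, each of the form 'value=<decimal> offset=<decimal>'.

Answer: value=15 offset=4
value=3 offset=6
value=1 offset=7
value=2 offset=9

Derivation:
Read 1: bits[0:4] width=4 -> value=15 (bin 1111); offset now 4 = byte 0 bit 4; 28 bits remain
Read 2: bits[4:6] width=2 -> value=3 (bin 11); offset now 6 = byte 0 bit 6; 26 bits remain
Read 3: bits[6:7] width=1 -> value=1 (bin 1); offset now 7 = byte 0 bit 7; 25 bits remain
Read 4: bits[7:9] width=2 -> value=2 (bin 10); offset now 9 = byte 1 bit 1; 23 bits remain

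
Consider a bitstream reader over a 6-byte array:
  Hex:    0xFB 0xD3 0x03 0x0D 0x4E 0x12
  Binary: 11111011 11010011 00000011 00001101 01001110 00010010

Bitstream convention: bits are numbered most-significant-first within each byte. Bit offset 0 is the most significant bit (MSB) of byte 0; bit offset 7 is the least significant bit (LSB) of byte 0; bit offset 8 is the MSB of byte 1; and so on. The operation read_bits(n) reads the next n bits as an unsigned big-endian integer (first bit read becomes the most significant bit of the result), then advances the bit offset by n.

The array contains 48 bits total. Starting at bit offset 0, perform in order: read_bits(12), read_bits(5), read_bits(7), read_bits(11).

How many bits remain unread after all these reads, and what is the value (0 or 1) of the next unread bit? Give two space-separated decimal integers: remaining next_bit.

Answer: 13 0

Derivation:
Read 1: bits[0:12] width=12 -> value=4029 (bin 111110111101); offset now 12 = byte 1 bit 4; 36 bits remain
Read 2: bits[12:17] width=5 -> value=6 (bin 00110); offset now 17 = byte 2 bit 1; 31 bits remain
Read 3: bits[17:24] width=7 -> value=3 (bin 0000011); offset now 24 = byte 3 bit 0; 24 bits remain
Read 4: bits[24:35] width=11 -> value=106 (bin 00001101010); offset now 35 = byte 4 bit 3; 13 bits remain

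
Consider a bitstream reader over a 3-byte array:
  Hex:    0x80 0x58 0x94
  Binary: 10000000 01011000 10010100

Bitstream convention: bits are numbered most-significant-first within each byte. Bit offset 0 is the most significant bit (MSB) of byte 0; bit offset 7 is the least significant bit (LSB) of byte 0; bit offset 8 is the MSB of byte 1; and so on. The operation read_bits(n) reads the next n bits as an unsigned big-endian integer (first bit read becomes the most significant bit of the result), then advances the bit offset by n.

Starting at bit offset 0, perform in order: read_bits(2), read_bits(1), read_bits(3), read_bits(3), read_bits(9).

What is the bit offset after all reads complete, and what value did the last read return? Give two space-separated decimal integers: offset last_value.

Read 1: bits[0:2] width=2 -> value=2 (bin 10); offset now 2 = byte 0 bit 2; 22 bits remain
Read 2: bits[2:3] width=1 -> value=0 (bin 0); offset now 3 = byte 0 bit 3; 21 bits remain
Read 3: bits[3:6] width=3 -> value=0 (bin 000); offset now 6 = byte 0 bit 6; 18 bits remain
Read 4: bits[6:9] width=3 -> value=0 (bin 000); offset now 9 = byte 1 bit 1; 15 bits remain
Read 5: bits[9:18] width=9 -> value=354 (bin 101100010); offset now 18 = byte 2 bit 2; 6 bits remain

Answer: 18 354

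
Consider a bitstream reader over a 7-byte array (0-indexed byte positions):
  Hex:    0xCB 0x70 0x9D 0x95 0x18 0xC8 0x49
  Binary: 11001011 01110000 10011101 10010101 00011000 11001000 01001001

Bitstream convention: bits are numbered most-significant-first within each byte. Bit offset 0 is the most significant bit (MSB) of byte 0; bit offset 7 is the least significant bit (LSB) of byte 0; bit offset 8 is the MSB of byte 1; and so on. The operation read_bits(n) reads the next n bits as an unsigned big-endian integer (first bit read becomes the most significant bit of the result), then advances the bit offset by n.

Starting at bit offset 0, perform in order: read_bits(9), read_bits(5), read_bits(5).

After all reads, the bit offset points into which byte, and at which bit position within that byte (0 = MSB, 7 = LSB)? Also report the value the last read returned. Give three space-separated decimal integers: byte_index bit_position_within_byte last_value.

Read 1: bits[0:9] width=9 -> value=406 (bin 110010110); offset now 9 = byte 1 bit 1; 47 bits remain
Read 2: bits[9:14] width=5 -> value=28 (bin 11100); offset now 14 = byte 1 bit 6; 42 bits remain
Read 3: bits[14:19] width=5 -> value=4 (bin 00100); offset now 19 = byte 2 bit 3; 37 bits remain

Answer: 2 3 4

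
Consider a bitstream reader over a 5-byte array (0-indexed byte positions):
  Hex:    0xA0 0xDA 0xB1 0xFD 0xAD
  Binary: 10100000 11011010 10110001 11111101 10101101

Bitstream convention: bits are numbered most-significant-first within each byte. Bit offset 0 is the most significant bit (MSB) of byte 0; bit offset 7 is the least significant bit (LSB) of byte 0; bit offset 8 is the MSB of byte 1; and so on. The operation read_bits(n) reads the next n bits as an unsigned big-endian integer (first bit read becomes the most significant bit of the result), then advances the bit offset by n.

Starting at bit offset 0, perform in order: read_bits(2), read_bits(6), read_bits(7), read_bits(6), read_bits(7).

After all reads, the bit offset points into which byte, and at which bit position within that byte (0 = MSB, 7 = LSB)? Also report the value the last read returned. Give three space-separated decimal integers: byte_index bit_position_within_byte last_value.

Answer: 3 4 31

Derivation:
Read 1: bits[0:2] width=2 -> value=2 (bin 10); offset now 2 = byte 0 bit 2; 38 bits remain
Read 2: bits[2:8] width=6 -> value=32 (bin 100000); offset now 8 = byte 1 bit 0; 32 bits remain
Read 3: bits[8:15] width=7 -> value=109 (bin 1101101); offset now 15 = byte 1 bit 7; 25 bits remain
Read 4: bits[15:21] width=6 -> value=22 (bin 010110); offset now 21 = byte 2 bit 5; 19 bits remain
Read 5: bits[21:28] width=7 -> value=31 (bin 0011111); offset now 28 = byte 3 bit 4; 12 bits remain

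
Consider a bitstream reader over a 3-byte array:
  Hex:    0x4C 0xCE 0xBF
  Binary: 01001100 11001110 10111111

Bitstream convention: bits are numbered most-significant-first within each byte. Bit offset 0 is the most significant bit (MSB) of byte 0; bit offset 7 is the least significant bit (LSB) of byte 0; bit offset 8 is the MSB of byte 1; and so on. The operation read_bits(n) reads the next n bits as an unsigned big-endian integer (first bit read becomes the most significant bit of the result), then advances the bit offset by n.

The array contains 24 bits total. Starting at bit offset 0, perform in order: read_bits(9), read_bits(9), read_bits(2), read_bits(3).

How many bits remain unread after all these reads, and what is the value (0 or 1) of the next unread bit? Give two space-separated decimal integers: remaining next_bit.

Read 1: bits[0:9] width=9 -> value=153 (bin 010011001); offset now 9 = byte 1 bit 1; 15 bits remain
Read 2: bits[9:18] width=9 -> value=314 (bin 100111010); offset now 18 = byte 2 bit 2; 6 bits remain
Read 3: bits[18:20] width=2 -> value=3 (bin 11); offset now 20 = byte 2 bit 4; 4 bits remain
Read 4: bits[20:23] width=3 -> value=7 (bin 111); offset now 23 = byte 2 bit 7; 1 bits remain

Answer: 1 1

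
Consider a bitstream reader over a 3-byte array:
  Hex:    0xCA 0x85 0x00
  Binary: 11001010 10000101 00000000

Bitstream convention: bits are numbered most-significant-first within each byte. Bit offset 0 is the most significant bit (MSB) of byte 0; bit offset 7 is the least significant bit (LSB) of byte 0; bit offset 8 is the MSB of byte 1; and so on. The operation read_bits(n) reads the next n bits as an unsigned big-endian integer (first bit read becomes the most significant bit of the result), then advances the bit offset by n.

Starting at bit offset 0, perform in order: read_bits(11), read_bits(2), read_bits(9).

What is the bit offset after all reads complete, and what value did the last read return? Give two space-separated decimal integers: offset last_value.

Answer: 22 320

Derivation:
Read 1: bits[0:11] width=11 -> value=1620 (bin 11001010100); offset now 11 = byte 1 bit 3; 13 bits remain
Read 2: bits[11:13] width=2 -> value=0 (bin 00); offset now 13 = byte 1 bit 5; 11 bits remain
Read 3: bits[13:22] width=9 -> value=320 (bin 101000000); offset now 22 = byte 2 bit 6; 2 bits remain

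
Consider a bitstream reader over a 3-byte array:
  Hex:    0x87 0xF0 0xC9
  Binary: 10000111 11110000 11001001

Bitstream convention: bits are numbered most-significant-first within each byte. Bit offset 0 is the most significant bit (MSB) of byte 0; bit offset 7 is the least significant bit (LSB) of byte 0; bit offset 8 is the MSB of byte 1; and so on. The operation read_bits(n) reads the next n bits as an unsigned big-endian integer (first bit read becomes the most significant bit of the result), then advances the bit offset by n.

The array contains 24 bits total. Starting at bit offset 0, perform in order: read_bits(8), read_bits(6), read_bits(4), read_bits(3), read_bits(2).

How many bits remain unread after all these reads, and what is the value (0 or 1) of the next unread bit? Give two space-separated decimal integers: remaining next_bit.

Read 1: bits[0:8] width=8 -> value=135 (bin 10000111); offset now 8 = byte 1 bit 0; 16 bits remain
Read 2: bits[8:14] width=6 -> value=60 (bin 111100); offset now 14 = byte 1 bit 6; 10 bits remain
Read 3: bits[14:18] width=4 -> value=3 (bin 0011); offset now 18 = byte 2 bit 2; 6 bits remain
Read 4: bits[18:21] width=3 -> value=1 (bin 001); offset now 21 = byte 2 bit 5; 3 bits remain
Read 5: bits[21:23] width=2 -> value=0 (bin 00); offset now 23 = byte 2 bit 7; 1 bits remain

Answer: 1 1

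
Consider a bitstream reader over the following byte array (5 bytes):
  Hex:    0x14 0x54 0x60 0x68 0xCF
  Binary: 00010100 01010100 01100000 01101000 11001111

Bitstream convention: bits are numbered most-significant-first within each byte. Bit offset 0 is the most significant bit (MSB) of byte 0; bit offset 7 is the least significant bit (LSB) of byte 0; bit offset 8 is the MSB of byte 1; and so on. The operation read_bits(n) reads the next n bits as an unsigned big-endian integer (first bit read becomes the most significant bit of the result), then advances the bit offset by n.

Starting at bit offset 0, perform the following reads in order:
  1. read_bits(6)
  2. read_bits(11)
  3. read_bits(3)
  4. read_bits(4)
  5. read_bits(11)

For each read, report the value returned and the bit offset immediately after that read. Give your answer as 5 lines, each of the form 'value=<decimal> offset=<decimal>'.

Answer: value=5 offset=6
value=168 offset=17
value=6 offset=20
value=0 offset=24
value=838 offset=35

Derivation:
Read 1: bits[0:6] width=6 -> value=5 (bin 000101); offset now 6 = byte 0 bit 6; 34 bits remain
Read 2: bits[6:17] width=11 -> value=168 (bin 00010101000); offset now 17 = byte 2 bit 1; 23 bits remain
Read 3: bits[17:20] width=3 -> value=6 (bin 110); offset now 20 = byte 2 bit 4; 20 bits remain
Read 4: bits[20:24] width=4 -> value=0 (bin 0000); offset now 24 = byte 3 bit 0; 16 bits remain
Read 5: bits[24:35] width=11 -> value=838 (bin 01101000110); offset now 35 = byte 4 bit 3; 5 bits remain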